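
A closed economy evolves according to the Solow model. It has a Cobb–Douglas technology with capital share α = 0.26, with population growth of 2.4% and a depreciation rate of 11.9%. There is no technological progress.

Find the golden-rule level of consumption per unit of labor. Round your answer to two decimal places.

c_gold ≈ 0.91

At the golden rule, f'(k) = n + δ, so α·k^(α−1) = n + δ and k_gold = (α/(n + δ))^(1/(1−α)).
k_gold = (0.26/0.143)^(1/0.74) = 1.8182^1.3514 ≈ 2.2433
c_gold = f(k_gold) − (n + δ)·k_gold = 1.2338 − 0.143×2.2433 ≈ 0.9130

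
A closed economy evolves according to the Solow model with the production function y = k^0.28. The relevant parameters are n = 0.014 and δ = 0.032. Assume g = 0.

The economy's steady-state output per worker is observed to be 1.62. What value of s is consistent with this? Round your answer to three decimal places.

s ≈ 0.159

Steady state requires s·f(k) = (n + δ)·k, i.e. s·k^α = (n + δ)·k.
Since y* = [s/(n + δ)]^(α/(1−α)), we have s/(n + δ) = (y*)^((1−α)/α) = 1.62^2.5714 = 3.4574.
Therefore s = 3.4574 × (n + δ) = 3.4574 × 0.046 = 0.1590.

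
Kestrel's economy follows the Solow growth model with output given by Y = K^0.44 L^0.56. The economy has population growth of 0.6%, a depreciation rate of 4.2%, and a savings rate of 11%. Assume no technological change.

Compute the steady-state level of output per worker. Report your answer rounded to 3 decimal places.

Steady state requires s·f(k) = (n + δ)·k, i.e. s·k^α = (n + δ)·k.
Rearranging, k^(1−α) = s / (n + δ).
k^0.56 = 0.11 / (0.006 + 0.042) = 0.11 / 0.048 = 2.2917
k* = 2.2917^(1/0.56) ≈ 4.3968
y* = (k*)^α = 4.3968^0.44 ≈ 1.9186

y* = 1.919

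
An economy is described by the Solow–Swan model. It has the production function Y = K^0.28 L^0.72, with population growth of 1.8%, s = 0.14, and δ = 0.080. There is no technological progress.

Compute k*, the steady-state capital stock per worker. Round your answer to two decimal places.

k* ≈ 1.64

Steady state requires s·f(k) = (n + δ)·k, i.e. s·k^α = (n + δ)·k.
Rearranging, k^(1−α) = s / (n + δ).
k^0.72 = 0.14 / (0.018 + 0.080) = 0.14 / 0.098 = 1.4286
k* = 1.4286^(1/0.72) ≈ 1.6412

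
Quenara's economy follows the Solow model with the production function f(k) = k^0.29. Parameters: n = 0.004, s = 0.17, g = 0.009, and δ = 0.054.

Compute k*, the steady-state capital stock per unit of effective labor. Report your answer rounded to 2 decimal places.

k* = 3.71

At the steady state, Δk = 0, so s·k^α = (n + g + δ)·k.
Rearranging, k^(1−α) = s / (n + g + δ).
k^0.71 = 0.17 / (0.004 + 0.009 + 0.054) = 0.17 / 0.067 = 2.5373
k* = 2.5373^(1/0.71) ≈ 3.7114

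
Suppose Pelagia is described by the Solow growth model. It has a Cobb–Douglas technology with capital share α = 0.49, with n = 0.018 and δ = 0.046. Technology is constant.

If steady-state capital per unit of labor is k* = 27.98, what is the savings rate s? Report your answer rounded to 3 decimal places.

s ≈ 0.350

In steady state, investment equals break-even investment: s·k^α = (n + δ)·k.
So s / (n + δ) = (k*)^(1−α) = 27.98^0.51 = 5.4688.
Therefore s = 5.4688 × (n + δ) = 5.4688 × 0.064 = 0.3500.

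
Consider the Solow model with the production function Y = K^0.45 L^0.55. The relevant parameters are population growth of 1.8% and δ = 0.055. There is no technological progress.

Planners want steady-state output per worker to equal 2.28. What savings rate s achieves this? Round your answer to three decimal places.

s ≈ 0.200

Steady state requires s·f(k) = (n + δ)·k, i.e. s·k^α = (n + δ)·k.
Since y* = [s/(n + δ)]^(α/(1−α)), we have s/(n + δ) = (y*)^((1−α)/α) = 2.28^1.2222 = 2.7382.
Therefore s = 2.7382 × (n + δ) = 2.7382 × 0.073 = 0.1999.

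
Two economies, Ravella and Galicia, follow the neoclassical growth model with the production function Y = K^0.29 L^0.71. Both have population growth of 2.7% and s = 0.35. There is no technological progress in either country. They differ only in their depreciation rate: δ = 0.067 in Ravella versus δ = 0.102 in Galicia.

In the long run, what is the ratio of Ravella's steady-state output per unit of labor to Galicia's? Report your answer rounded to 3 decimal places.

ratio ≈ 1.138

Steady-state y* = [s/(n + δ)]^(α/(1−α)), so the ratio is [ (s_R/(n + δ)_R) / (s_G/(n + δ)_G) ]^0.4085.
s_R/(n + δ)_R = 0.35/0.094 = 3.7234; s_G/(n + δ)_G = 0.35/0.129 = 2.7132.
Ratio = (3.7234/2.7132)^0.4085 = 1.3723^0.4085 ≈ 1.1380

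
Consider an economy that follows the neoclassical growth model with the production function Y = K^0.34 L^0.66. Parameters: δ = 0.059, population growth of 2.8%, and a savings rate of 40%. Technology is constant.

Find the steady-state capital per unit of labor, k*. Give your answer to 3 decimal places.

k* = 10.089

At the steady state, Δk = 0, so s·k^α = (n + δ)·k.
Dividing both sides by k: k^(1−α) = s / (n + δ).
k^0.66 = 0.40 / (0.028 + 0.059) = 0.40 / 0.087 = 4.5977
k* = 4.5977^(1/0.66) ≈ 10.0890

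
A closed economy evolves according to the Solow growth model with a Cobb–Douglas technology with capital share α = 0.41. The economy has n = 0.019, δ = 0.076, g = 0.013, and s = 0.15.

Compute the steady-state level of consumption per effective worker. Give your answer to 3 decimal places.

c* = 1.068

Steady state requires s·f(k) = (n + g + δ)·k, i.e. s·k^α = (n + g + δ)·k.
Dividing both sides by k: k^(1−α) = s / (n + g + δ).
k^0.59 = 0.15 / (0.019 + 0.013 + 0.076) = 0.15 / 0.108 = 1.3889
k* = 1.3889^(1/0.59) ≈ 1.7451
y* = (k*)^α = 1.7451^0.41 ≈ 1.2565
c* = (1 − s)·y* = (1 − 0.15) × 1.2565 ≈ 1.0680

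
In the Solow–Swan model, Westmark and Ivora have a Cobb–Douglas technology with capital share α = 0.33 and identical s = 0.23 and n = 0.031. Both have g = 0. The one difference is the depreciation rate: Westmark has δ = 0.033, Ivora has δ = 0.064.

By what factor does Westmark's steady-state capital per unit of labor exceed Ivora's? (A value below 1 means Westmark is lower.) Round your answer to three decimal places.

Steady-state k* = [s/(n + δ)]^(1/(1−α)), so the ratio is [ (s_W/(n + δ)_W) / (s_I/(n + δ)_I) ]^1.4925.
s_W/(n + δ)_W = 0.23/0.064 = 3.5938; s_I/(n + δ)_I = 0.23/0.095 = 2.4211.
Ratio = (3.5938/2.4211)^1.4925 = 1.4844^1.4925 ≈ 1.8032

ratio ≈ 1.803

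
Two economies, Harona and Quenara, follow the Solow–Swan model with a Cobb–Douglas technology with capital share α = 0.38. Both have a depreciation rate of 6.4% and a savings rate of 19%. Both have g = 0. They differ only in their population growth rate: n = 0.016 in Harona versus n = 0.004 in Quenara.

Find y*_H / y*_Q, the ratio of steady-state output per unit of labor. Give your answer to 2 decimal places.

Steady-state y* = [s/(n + δ)]^(α/(1−α)), so the ratio is [ (s_H/(n + δ)_H) / (s_Q/(n + δ)_Q) ]^0.6129.
s_H/(n + δ)_H = 0.19/0.080 = 2.3750; s_Q/(n + δ)_Q = 0.19/0.068 = 2.7941.
Ratio = (2.3750/2.7941)^0.6129 = 0.8500^0.6129 ≈ 0.9052

y*_H / y*_Q ≈ 0.91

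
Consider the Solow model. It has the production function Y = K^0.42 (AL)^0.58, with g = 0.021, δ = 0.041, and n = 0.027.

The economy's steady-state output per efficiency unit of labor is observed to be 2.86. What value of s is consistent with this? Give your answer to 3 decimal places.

Steady state requires s·f(k) = (n + g + δ)·k, i.e. s·k^α = (n + g + δ)·k.
Since y* = [s/(n + g + δ)]^(α/(1−α)), we have s/(n + g + δ) = (y*)^((1−α)/α) = 2.86^1.381 = 4.2682.
Therefore s = 4.2682 × (n + g + δ) = 4.2682 × 0.089 = 0.3799.

s ≈ 0.380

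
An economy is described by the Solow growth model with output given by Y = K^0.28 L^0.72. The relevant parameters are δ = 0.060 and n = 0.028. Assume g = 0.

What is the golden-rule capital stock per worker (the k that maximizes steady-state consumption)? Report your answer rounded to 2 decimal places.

k_gold ≈ 4.99

The golden rule sets f'(k) = n + δ, i.e. α·k^(α−1) = n + δ.
So k^(1−α) = α / (n + δ) = 0.28 / 0.088 = 3.1818.
k_gold = 3.1818^(1/0.72) ≈ 4.9906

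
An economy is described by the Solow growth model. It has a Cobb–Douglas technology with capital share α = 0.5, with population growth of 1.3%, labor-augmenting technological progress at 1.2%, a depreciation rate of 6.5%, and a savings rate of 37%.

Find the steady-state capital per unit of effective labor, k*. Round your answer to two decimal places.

k* ≈ 16.90

Steady state requires s·f(k) = (n + g + δ)·k, i.e. s·k^α = (n + g + δ)·k.
Rearranging, k^(1−α) = s / (n + g + δ).
k^0.5 = 0.37 / (0.013 + 0.012 + 0.065) = 0.37 / 0.090 = 4.1111
k* = 4.1111^(1/0.5) ≈ 16.9011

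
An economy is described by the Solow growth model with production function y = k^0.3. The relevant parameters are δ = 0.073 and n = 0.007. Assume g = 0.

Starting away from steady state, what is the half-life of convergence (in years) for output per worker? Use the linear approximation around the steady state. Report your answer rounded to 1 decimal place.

half-life ≈ 12.4 years

Near the steady state the convergence rate is λ = (1 − α)(n + δ).
λ = (1 − 0.3) × 0.080 = 0.7 × 0.080 = 0.0560
Half-life = ln 2 / λ = 0.6931 / 0.0560 ≈ 12.38 years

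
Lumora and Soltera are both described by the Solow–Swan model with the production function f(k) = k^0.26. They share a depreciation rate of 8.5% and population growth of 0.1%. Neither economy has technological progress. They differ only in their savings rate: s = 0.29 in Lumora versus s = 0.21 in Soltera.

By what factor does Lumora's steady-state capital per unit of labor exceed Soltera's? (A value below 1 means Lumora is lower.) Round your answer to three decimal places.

ratio ≈ 1.547

Steady-state k* = [s/(n + δ)]^(1/(1−α)), so the ratio is [ (s_L/(n + δ)_L) / (s_S/(n + δ)_S) ]^1.3514.
s_L/(n + δ)_L = 0.29/0.086 = 3.3721; s_S/(n + δ)_S = 0.21/0.086 = 2.4419.
Ratio = (3.3721/2.4419)^1.3514 = 1.3809^1.3514 ≈ 1.5467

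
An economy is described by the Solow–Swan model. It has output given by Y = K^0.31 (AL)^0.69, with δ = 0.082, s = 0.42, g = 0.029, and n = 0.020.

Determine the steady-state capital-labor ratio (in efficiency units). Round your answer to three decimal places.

k* ≈ 5.411

At the steady state, Δk = 0, so s·k^α = (n + g + δ)·k.
Dividing both sides by k: k^(1−α) = s / (n + g + δ).
k^0.69 = 0.42 / (0.020 + 0.029 + 0.082) = 0.42 / 0.131 = 3.2061
k* = 3.2061^(1/0.69) ≈ 5.4113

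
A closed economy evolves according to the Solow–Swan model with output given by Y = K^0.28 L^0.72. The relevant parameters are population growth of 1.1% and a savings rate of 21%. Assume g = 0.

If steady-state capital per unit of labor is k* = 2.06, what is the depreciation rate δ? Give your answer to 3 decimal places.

In steady state, investment equals break-even investment: s·k^α = (n + δ)·k.
So s / (n + δ) = (k*)^(1−α) = 2.06^0.72 = 1.6826.
Therefore n + δ = s / 1.6826 = 0.21 / 1.6826 = 0.1248, so δ = 0.1248 − 0.011 = 0.1138.

δ ≈ 0.114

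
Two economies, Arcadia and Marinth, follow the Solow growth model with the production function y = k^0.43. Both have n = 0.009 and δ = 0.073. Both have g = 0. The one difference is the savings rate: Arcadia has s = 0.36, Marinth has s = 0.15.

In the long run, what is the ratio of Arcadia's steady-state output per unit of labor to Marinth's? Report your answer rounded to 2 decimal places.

Steady-state y* = [s/(n + δ)]^(α/(1−α)), so the ratio is [ (s_A/(n + δ)_A) / (s_M/(n + δ)_M) ]^0.7544.
s_A/(n + δ)_A = 0.36/0.082 = 4.3902; s_M/(n + δ)_M = 0.15/0.082 = 1.8293.
Ratio = (4.3902/1.8293)^0.7544 = 2.3999^0.7544 ≈ 1.9356

ratio ≈ 1.94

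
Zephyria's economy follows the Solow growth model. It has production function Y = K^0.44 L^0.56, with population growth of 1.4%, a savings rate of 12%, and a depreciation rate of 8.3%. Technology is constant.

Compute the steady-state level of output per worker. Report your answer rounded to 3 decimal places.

In steady state, investment equals break-even investment: s·k^α = (n + δ)·k.
Rearranging, k^(1−α) = s / (n + δ).
k^0.56 = 0.12 / (0.014 + 0.083) = 0.12 / 0.097 = 1.2371
k* = 1.2371^(1/0.56) ≈ 1.4622
y* = (k*)^α = 1.4622^0.44 ≈ 1.1820

y* = 1.182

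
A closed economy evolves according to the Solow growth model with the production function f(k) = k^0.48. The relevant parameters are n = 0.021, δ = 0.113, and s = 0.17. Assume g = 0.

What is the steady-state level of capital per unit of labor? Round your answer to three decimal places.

k* ≈ 1.580

In steady state, investment equals break-even investment: s·k^α = (n + δ)·k.
Dividing both sides by k: k^(1−α) = s / (n + δ).
k^0.52 = 0.17 / (0.021 + 0.113) = 0.17 / 0.134 = 1.2687
k* = 1.2687^(1/0.52) ≈ 1.5804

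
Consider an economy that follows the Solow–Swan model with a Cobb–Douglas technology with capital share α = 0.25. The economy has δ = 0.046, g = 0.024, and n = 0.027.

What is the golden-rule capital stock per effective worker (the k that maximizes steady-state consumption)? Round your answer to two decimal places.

k_gold ≈ 3.53

The golden rule sets f'(k) = n + g + δ, i.e. α·k^(α−1) = n + g + δ.
So k^(1−α) = α / (n + g + δ) = 0.25 / 0.097 = 2.5773.
k_gold = 2.5773^(1/0.75) ≈ 3.5336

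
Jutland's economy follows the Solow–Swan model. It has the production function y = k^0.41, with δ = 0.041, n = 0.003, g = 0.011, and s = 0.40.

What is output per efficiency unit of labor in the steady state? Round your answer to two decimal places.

y* = 3.97

In steady state, investment equals break-even investment: s·k^α = (n + g + δ)·k.
Rearranging, k^(1−α) = s / (n + g + δ).
k^0.59 = 0.40 / (0.003 + 0.011 + 0.041) = 0.40 / 0.055 = 7.2727
k* = 7.2727^(1/0.59) ≈ 28.8736
y* = (k*)^α = 28.8736^0.41 ≈ 3.9701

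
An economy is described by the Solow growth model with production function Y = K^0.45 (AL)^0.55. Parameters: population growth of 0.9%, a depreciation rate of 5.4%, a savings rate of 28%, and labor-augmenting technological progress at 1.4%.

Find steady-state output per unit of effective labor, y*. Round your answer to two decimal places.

In steady state, investment equals break-even investment: s·k^α = (n + g + δ)·k.
Rearranging, k^(1−α) = s / (n + g + δ).
k^0.55 = 0.28 / (0.009 + 0.014 + 0.054) = 0.28 / 0.077 = 3.6364
k* = 3.6364^(1/0.55) ≈ 10.4569
y* = (k*)^α = 10.4569^0.45 ≈ 2.8756

y* = 2.88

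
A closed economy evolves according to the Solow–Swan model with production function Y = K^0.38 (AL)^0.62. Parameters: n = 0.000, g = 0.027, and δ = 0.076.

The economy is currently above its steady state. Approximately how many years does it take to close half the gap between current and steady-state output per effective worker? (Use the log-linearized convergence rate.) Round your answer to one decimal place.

t_½ ≈ 10.9 years

Near the steady state the convergence rate is λ = (1 − α)(n + g + δ).
λ = (1 − 0.38) × 0.103 = 0.62 × 0.103 = 0.06386
Half-life = ln 2 / λ = 0.6931 / 0.06386 ≈ 10.85 years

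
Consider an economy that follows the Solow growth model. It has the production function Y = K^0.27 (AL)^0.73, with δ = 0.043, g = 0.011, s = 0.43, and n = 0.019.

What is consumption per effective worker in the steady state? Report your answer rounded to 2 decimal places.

In steady state, investment equals break-even investment: s·k^α = (n + g + δ)·k.
Rearranging, k^(1−α) = s / (n + g + δ).
k^0.73 = 0.43 / (0.019 + 0.011 + 0.043) = 0.43 / 0.073 = 5.8904
k* = 5.8904^(1/0.73) ≈ 11.3499
y* = (k*)^α = 11.3499^0.27 ≈ 1.9268
c* = (1 − s)·y* = (1 − 0.43) × 1.9268 ≈ 1.0983

c* ≈ 1.10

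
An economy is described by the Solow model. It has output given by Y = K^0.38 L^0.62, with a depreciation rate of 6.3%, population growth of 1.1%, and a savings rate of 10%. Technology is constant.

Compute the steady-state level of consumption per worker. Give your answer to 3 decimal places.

Steady state requires s·f(k) = (n + δ)·k, i.e. s·k^α = (n + δ)·k.
Dividing both sides by k: k^(1−α) = s / (n + δ).
k^0.62 = 0.10 / (0.011 + 0.063) = 0.10 / 0.074 = 1.3514
k* = 1.3514^(1/0.62) ≈ 1.6253
y* = (k*)^α = 1.6253^0.38 ≈ 1.2027
c* = (1 − s)·y* = (1 − 0.10) × 1.2027 ≈ 1.0824

c* = 1.082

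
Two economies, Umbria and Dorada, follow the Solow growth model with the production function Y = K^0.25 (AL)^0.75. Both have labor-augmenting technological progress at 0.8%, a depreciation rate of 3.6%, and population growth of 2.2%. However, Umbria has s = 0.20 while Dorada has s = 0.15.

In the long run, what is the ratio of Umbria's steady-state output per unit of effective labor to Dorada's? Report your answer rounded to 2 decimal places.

ratio ≈ 1.10

Steady-state y* = [s/(n + g + δ)]^(α/(1−α)), so the ratio is [ (s_U/(n + g + δ)_U) / (s_D/(n + g + δ)_D) ]^0.3333.
s_U/(n + g + δ)_U = 0.20/0.066 = 3.0303; s_D/(n + g + δ)_D = 0.15/0.066 = 2.2727.
Ratio = (3.0303/2.2727)^0.3333 = 1.3333^0.3333 ≈ 1.1006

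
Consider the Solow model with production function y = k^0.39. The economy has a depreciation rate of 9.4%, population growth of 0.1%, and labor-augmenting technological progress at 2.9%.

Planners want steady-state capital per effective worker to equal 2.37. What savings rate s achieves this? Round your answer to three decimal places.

At the steady state, Δk = 0, so s·k^α = (n + g + δ)·k.
So s / (n + g + δ) = (k*)^(1−α) = 2.37^0.61 = 1.6928.
Therefore s = 1.6928 × (n + g + δ) = 1.6928 × 0.124 = 0.2099.

s ≈ 0.210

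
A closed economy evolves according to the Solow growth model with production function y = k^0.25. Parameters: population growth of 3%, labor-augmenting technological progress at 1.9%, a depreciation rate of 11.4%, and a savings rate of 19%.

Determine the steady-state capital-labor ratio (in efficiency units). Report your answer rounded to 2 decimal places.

k* ≈ 1.23

In steady state, investment equals break-even investment: s·k^α = (n + g + δ)·k.
Rearranging, k^(1−α) = s / (n + g + δ).
k^0.75 = 0.19 / (0.030 + 0.019 + 0.114) = 0.19 / 0.163 = 1.1656
k* = 1.1656^(1/0.75) ≈ 1.2267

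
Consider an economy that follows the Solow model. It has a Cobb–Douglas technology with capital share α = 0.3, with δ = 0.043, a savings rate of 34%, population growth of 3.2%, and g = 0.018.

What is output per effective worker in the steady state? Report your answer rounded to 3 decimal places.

y* = 1.743

At the steady state, Δk = 0, so s·k^α = (n + g + δ)·k.
Dividing both sides by k: k^(1−α) = s / (n + g + δ).
k^0.7 = 0.34 / (0.032 + 0.018 + 0.043) = 0.34 / 0.093 = 3.6559
k* = 3.6559^(1/0.7) ≈ 6.3720
y* = (k*)^α = 6.3720^0.3 ≈ 1.7429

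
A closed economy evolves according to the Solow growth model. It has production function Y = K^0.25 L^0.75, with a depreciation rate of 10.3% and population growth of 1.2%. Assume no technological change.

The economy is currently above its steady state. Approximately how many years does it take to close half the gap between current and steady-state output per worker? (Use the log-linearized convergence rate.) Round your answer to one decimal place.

about 8.0 years

Near the steady state the convergence rate is λ = (1 − α)(n + δ).
λ = (1 − 0.25) × 0.115 = 0.75 × 0.115 = 0.08625
Half-life = ln 2 / λ = 0.6931 / 0.08625 ≈ 8.04 years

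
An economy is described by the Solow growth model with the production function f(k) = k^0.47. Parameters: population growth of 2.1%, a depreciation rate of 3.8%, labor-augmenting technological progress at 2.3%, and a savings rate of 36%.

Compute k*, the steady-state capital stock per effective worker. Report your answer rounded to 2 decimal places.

k* = 16.30

In steady state, investment equals break-even investment: s·k^α = (n + g + δ)·k.
Rearranging, k^(1−α) = s / (n + g + δ).
k^0.53 = 0.36 / (0.021 + 0.023 + 0.038) = 0.36 / 0.082 = 4.3902
k* = 4.3902^(1/0.53) ≈ 16.3018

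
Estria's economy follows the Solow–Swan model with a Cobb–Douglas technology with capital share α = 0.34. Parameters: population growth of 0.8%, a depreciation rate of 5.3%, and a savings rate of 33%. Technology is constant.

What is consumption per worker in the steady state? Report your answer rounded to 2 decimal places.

At the steady state, Δk = 0, so s·k^α = (n + δ)·k.
Rearranging, k^(1−α) = s / (n + δ).
k^0.66 = 0.33 / (0.008 + 0.053) = 0.33 / 0.061 = 5.4098
k* = 5.4098^(1/0.66) ≈ 12.9086
y* = (k*)^α = 12.9086^0.34 ≈ 2.3862
c* = (1 − s)·y* = (1 − 0.33) × 2.3862 ≈ 1.5988

c* = 1.60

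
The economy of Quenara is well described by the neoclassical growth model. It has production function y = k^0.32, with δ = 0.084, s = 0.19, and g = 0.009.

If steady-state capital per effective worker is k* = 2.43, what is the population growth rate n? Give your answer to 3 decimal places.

At the steady state, Δk = 0, so s·k^α = (n + g + δ)·k.
So s / (n + g + δ) = (k*)^(1−α) = 2.43^0.68 = 1.8290.
Therefore n + g + δ = s / 1.8290 = 0.19 / 1.8290 = 0.1039, so n = 0.1039 − 0.093 = 0.0109.

n ≈ 0.011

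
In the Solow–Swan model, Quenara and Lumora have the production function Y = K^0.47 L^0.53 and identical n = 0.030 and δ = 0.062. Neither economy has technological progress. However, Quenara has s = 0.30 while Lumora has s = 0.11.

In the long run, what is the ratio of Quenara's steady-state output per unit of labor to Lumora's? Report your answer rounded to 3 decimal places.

Steady-state y* = [s/(n + δ)]^(α/(1−α)), so the ratio is [ (s_Q/(n + δ)_Q) / (s_L/(n + δ)_L) ]^0.8868.
s_Q/(n + δ)_Q = 0.30/0.092 = 3.2609; s_L/(n + δ)_L = 0.11/0.092 = 1.1957.
Ratio = (3.2609/1.1957)^0.8868 = 2.7272^0.8868 ≈ 2.4344

y*_Q / y*_L ≈ 2.434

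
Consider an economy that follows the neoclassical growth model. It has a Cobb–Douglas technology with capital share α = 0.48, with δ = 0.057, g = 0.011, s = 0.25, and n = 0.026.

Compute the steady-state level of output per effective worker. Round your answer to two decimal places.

y* = 2.47

Steady state requires s·f(k) = (n + g + δ)·k, i.e. s·k^α = (n + g + δ)·k.
Dividing both sides by k: k^(1−α) = s / (n + g + δ).
k^0.52 = 0.25 / (0.026 + 0.011 + 0.057) = 0.25 / 0.094 = 2.6596
k* = 2.6596^(1/0.52) ≈ 6.5608
y* = (k*)^α = 6.5608^0.48 ≈ 2.4668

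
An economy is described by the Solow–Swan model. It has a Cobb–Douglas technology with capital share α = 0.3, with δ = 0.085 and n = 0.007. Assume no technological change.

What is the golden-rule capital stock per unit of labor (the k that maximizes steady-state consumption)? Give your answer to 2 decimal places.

The golden rule sets f'(k) = n + δ, i.e. α·k^(α−1) = n + δ.
So k^(1−α) = α / (n + δ) = 0.3 / 0.092 = 3.2609.
k_gold = 3.2609^(1/0.7) ≈ 5.4118

k_gold ≈ 5.41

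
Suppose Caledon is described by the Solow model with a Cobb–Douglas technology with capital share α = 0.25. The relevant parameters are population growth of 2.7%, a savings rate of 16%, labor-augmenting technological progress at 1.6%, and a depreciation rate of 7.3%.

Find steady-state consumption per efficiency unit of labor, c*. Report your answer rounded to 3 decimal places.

c* = 0.935

In steady state, investment equals break-even investment: s·k^α = (n + g + δ)·k.
Dividing both sides by k: k^(1−α) = s / (n + g + δ).
k^0.75 = 0.16 / (0.027 + 0.016 + 0.073) = 0.16 / 0.116 = 1.3793
k* = 1.3793^(1/0.75) ≈ 1.5354
y* = (k*)^α = 1.5354^0.25 ≈ 1.1132
c* = (1 − s)·y* = (1 − 0.16) × 1.1132 ≈ 0.9351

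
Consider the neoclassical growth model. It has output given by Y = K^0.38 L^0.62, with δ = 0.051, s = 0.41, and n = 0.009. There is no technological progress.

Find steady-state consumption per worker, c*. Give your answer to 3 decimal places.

Steady state requires s·f(k) = (n + δ)·k, i.e. s·k^α = (n + δ)·k.
Rearranging, k^(1−α) = s / (n + δ).
k^0.62 = 0.41 / (0.009 + 0.051) = 0.41 / 0.060 = 6.8333
k* = 6.8333^(1/0.62) ≈ 22.1911
y* = (k*)^α = 22.1911^0.38 ≈ 3.2475
c* = (1 − s)·y* = (1 − 0.41) × 3.2475 ≈ 1.9160

c* ≈ 1.916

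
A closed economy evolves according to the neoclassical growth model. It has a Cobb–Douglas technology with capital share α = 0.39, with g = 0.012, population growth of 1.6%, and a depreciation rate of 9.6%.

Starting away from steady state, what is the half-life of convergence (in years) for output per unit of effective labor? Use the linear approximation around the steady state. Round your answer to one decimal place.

Near the steady state the convergence rate is λ = (1 − α)(n + g + δ).
λ = (1 − 0.39) × 0.124 = 0.61 × 0.124 = 0.07564
Half-life = ln 2 / λ = 0.6931 / 0.07564 ≈ 9.16 years

t_½ ≈ 9.2 years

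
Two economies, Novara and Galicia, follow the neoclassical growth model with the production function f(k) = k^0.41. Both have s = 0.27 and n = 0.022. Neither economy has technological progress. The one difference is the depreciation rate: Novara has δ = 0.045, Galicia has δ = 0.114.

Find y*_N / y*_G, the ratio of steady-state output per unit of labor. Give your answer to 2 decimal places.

y*_N / y*_G ≈ 1.64

Steady-state y* = [s/(n + δ)]^(α/(1−α)), so the ratio is [ (s_N/(n + δ)_N) / (s_G/(n + δ)_G) ]^0.6949.
s_N/(n + δ)_N = 0.27/0.067 = 4.0299; s_G/(n + δ)_G = 0.27/0.136 = 1.9853.
Ratio = (4.0299/1.9853)^0.6949 = 2.0299^0.6949 ≈ 1.6356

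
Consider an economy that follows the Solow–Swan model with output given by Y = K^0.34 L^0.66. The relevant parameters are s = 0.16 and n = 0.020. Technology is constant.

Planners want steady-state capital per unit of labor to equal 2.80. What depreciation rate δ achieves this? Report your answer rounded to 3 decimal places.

δ ≈ 0.061

Steady state requires s·f(k) = (n + δ)·k, i.e. s·k^α = (n + δ)·k.
So s / (n + δ) = (k*)^(1−α) = 2.80^0.66 = 1.9730.
Therefore n + δ = s / 1.9730 = 0.16 / 1.9730 = 0.0811, so δ = 0.0811 − 0.020 = 0.0611.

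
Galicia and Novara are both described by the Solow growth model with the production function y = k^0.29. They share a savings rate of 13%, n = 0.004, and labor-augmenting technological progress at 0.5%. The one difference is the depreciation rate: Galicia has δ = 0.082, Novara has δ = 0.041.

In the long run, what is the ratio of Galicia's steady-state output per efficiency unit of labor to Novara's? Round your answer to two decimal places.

y*_G / y*_N ≈ 0.78

Steady-state y* = [s/(n + g + δ)]^(α/(1−α)), so the ratio is [ (s_G/(n + g + δ)_G) / (s_N/(n + g + δ)_N) ]^0.4085.
s_G/(n + g + δ)_G = 0.13/0.091 = 1.4286; s_N/(n + g + δ)_N = 0.13/0.050 = 2.6000.
Ratio = (1.4286/2.6000)^0.4085 = 0.5495^0.4085 ≈ 0.7830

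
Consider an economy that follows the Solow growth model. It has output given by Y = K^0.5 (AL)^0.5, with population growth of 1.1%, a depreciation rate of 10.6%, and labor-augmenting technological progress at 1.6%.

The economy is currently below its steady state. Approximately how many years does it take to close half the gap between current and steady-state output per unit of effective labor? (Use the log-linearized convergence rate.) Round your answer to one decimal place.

about 10.4 years

Near the steady state the convergence rate is λ = (1 − α)(n + g + δ).
λ = (1 − 0.5) × 0.133 = 0.5 × 0.133 = 0.0665
Half-life = ln 2 / λ = 0.6931 / 0.0665 ≈ 10.42 years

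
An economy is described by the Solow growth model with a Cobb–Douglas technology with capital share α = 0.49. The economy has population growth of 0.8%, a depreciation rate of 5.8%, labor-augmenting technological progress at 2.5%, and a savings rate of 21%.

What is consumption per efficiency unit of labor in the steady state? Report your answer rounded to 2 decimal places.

At the steady state, Δk = 0, so s·k^α = (n + g + δ)·k.
Rearranging, k^(1−α) = s / (n + g + δ).
k^0.51 = 0.21 / (0.008 + 0.025 + 0.058) = 0.21 / 0.091 = 2.3077
k* = 2.3077^(1/0.51) ≈ 5.1537
y* = (k*)^α = 5.1537^0.49 ≈ 2.2333
c* = (1 − s)·y* = (1 − 0.21) × 2.2333 ≈ 1.7643

c* = 1.76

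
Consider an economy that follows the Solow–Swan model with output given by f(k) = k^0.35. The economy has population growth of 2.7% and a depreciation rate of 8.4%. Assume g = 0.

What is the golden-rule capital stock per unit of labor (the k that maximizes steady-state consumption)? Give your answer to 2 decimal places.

k_gold ≈ 5.85

The golden rule sets f'(k) = n + δ, i.e. α·k^(α−1) = n + δ.
So k^(1−α) = α / (n + δ) = 0.35 / 0.111 = 3.1532.
k_gold = 3.1532^(1/0.65) ≈ 5.8521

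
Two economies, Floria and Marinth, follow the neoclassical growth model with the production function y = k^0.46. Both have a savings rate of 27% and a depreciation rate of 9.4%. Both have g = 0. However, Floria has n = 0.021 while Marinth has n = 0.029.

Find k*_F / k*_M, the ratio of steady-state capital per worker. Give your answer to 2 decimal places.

k*_F / k*_M ≈ 1.13

Steady-state k* = [s/(n + δ)]^(1/(1−α)), so the ratio is [ (s_F/(n + δ)_F) / (s_M/(n + δ)_M) ]^1.8519.
s_F/(n + δ)_F = 0.27/0.115 = 2.3478; s_M/(n + δ)_M = 0.27/0.123 = 2.1951.
Ratio = (2.3478/2.1951)^1.8519 = 1.0696^1.8519 ≈ 1.1327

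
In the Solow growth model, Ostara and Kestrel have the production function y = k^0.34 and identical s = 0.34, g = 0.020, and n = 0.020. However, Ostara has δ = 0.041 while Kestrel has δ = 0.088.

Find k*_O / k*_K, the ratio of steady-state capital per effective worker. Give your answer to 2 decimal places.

k*_O / k*_K ≈ 2.00

Steady-state k* = [s/(n + g + δ)]^(1/(1−α)), so the ratio is [ (s_O/(n + g + δ)_O) / (s_K/(n + g + δ)_K) ]^1.5152.
s_O/(n + g + δ)_O = 0.34/0.081 = 4.1975; s_K/(n + g + δ)_K = 0.34/0.128 = 2.6563.
Ratio = (4.1975/2.6563)^1.5152 = 1.5802^1.5152 ≈ 2.0003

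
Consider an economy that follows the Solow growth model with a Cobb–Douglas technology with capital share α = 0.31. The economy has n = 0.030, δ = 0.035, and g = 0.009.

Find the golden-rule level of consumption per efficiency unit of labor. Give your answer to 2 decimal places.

At the golden rule, f'(k) = n + g + δ, so α·k^(α−1) = n + g + δ and k_gold = (α/(n + g + δ))^(1/(1−α)).
k_gold = (0.31/0.074)^(1/0.69) = 4.1892^1.4493 ≈ 7.9736
c_gold = f(k_gold) − (n + g + δ)·k_gold = 1.9033 − 0.074×7.9736 ≈ 1.3133

c_gold ≈ 1.31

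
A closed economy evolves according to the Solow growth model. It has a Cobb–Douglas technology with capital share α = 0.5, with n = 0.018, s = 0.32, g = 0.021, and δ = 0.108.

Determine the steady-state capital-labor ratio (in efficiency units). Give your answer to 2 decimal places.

Steady state requires s·f(k) = (n + g + δ)·k, i.e. s·k^α = (n + g + δ)·k.
Dividing both sides by k: k^(1−α) = s / (n + g + δ).
k^0.5 = 0.32 / (0.018 + 0.021 + 0.108) = 0.32 / 0.147 = 2.1769
k* = 2.1769^(1/0.5) ≈ 4.7389

k* ≈ 4.74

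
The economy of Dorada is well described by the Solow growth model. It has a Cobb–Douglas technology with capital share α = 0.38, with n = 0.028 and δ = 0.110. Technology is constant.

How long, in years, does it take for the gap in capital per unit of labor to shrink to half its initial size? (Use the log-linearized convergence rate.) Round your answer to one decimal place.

Near the steady state the convergence rate is λ = (1 − α)(n + δ).
λ = (1 − 0.38) × 0.138 = 0.62 × 0.138 = 0.08556
Half-life = ln 2 / λ = 0.6931 / 0.08556 ≈ 8.10 years

half-life ≈ 8.1 years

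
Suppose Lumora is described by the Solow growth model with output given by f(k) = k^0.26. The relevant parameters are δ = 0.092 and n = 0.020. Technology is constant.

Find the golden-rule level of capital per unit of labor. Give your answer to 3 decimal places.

The golden rule sets f'(k) = n + δ, i.e. α·k^(α−1) = n + δ.
So k^(1−α) = α / (n + δ) = 0.26 / 0.112 = 2.3214.
k_gold = 2.3214^(1/0.74) ≈ 3.1207

k_gold ≈ 3.121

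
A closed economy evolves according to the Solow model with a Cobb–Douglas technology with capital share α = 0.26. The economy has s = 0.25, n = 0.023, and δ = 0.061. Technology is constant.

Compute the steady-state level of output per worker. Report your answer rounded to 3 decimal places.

y* ≈ 1.467

At the steady state, Δk = 0, so s·k^α = (n + δ)·k.
Rearranging, k^(1−α) = s / (n + δ).
k^0.74 = 0.25 / (0.023 + 0.061) = 0.25 / 0.084 = 2.9762
k* = 2.9762^(1/0.74) ≈ 4.3660
y* = (k*)^α = 4.3660^0.26 ≈ 1.4670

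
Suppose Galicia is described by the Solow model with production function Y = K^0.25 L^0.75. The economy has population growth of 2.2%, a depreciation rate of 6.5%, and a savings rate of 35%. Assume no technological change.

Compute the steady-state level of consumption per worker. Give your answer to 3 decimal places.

c* = 1.034

Steady state requires s·f(k) = (n + δ)·k, i.e. s·k^α = (n + δ)·k.
Rearranging, k^(1−α) = s / (n + δ).
k^0.75 = 0.35 / (0.022 + 0.065) = 0.35 / 0.087 = 4.0230
k* = 4.0230^(1/0.75) ≈ 6.3983
y* = (k*)^α = 6.3983^0.25 ≈ 1.5904
c* = (1 − s)·y* = (1 − 0.35) × 1.5904 ≈ 1.0338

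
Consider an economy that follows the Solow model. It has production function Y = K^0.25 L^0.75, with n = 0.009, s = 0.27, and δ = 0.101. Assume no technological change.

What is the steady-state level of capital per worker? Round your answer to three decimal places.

k* = 3.311

At the steady state, Δk = 0, so s·k^α = (n + δ)·k.
Dividing both sides by k: k^(1−α) = s / (n + δ).
k^0.75 = 0.27 / (0.009 + 0.101) = 0.27 / 0.110 = 2.4545
k* = 2.4545^(1/0.75) ≈ 3.3109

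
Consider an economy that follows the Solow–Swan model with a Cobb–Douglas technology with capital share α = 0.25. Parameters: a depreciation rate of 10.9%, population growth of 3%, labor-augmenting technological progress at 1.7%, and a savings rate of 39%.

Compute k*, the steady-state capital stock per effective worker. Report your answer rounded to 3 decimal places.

k* ≈ 3.393

In steady state, investment equals break-even investment: s·k^α = (n + g + δ)·k.
Dividing both sides by k: k^(1−α) = s / (n + g + δ).
k^0.75 = 0.39 / (0.030 + 0.017 + 0.109) = 0.39 / 0.156 = 2.5000
k* = 2.5000^(1/0.75) ≈ 3.3930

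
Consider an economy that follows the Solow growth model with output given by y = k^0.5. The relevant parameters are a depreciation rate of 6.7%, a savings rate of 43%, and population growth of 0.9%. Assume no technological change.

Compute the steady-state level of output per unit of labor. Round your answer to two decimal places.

y* = 5.66

In steady state, investment equals break-even investment: s·k^α = (n + δ)·k.
Rearranging, k^(1−α) = s / (n + δ).
k^0.5 = 0.43 / (0.009 + 0.067) = 0.43 / 0.076 = 5.6579
k* = 5.6579^(1/0.5) ≈ 32.0118
y* = (k*)^α = 32.0118^0.5 ≈ 5.6579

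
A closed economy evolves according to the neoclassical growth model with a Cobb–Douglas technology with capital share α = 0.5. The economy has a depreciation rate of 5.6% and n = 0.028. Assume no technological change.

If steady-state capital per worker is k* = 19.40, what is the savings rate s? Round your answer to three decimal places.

s ≈ 0.370

Steady state requires s·f(k) = (n + δ)·k, i.e. s·k^α = (n + δ)·k.
So s / (n + δ) = (k*)^(1−α) = 19.40^0.5 = 4.4045.
Therefore s = 4.4045 × (n + δ) = 4.4045 × 0.084 = 0.3700.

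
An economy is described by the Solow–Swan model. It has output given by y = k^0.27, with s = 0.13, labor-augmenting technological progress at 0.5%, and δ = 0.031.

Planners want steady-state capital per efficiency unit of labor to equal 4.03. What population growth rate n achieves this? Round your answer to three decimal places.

n ≈ 0.011

At the steady state, Δk = 0, so s·k^α = (n + g + δ)·k.
So s / (n + g + δ) = (k*)^(1−α) = 4.03^0.73 = 2.7661.
Therefore n + g + δ = s / 2.7661 = 0.13 / 2.7661 = 0.0470, so n = 0.0470 − 0.036 = 0.0110.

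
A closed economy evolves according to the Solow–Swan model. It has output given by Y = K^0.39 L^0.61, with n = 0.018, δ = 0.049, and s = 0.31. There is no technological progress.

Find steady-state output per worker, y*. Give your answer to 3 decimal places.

y* ≈ 2.663

At the steady state, Δk = 0, so s·k^α = (n + δ)·k.
Rearranging, k^(1−α) = s / (n + δ).
k^0.61 = 0.31 / (0.018 + 0.049) = 0.31 / 0.067 = 4.6269
k* = 4.6269^(1/0.61) ≈ 12.3208
y* = (k*)^α = 12.3208^0.39 ≈ 2.6629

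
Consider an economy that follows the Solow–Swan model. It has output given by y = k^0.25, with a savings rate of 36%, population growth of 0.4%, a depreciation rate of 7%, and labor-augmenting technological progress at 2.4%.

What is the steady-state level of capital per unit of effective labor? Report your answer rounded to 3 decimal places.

k* = 5.668

At the steady state, Δk = 0, so s·k^α = (n + g + δ)·k.
Dividing both sides by k: k^(1−α) = s / (n + g + δ).
k^0.75 = 0.36 / (0.004 + 0.024 + 0.070) = 0.36 / 0.098 = 3.6735
k* = 3.6735^(1/0.75) ≈ 5.6681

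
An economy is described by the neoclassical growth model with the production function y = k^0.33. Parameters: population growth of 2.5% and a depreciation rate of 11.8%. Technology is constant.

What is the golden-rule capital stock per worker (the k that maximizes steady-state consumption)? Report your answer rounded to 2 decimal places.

k_gold ≈ 3.48

The golden rule sets f'(k) = n + δ, i.e. α·k^(α−1) = n + δ.
So k^(1−α) = α / (n + δ) = 0.33 / 0.143 = 2.3077.
k_gold = 2.3077^(1/0.67) ≈ 3.4838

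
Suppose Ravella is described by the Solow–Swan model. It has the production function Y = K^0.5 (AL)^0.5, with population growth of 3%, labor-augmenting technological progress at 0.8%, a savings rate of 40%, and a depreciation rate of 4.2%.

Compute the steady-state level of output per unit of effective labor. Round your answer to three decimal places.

y* ≈ 5.000

Steady state requires s·f(k) = (n + g + δ)·k, i.e. s·k^α = (n + g + δ)·k.
Rearranging, k^(1−α) = s / (n + g + δ).
k^0.5 = 0.40 / (0.030 + 0.008 + 0.042) = 0.40 / 0.080 = 5.0000
k* = 5.0000^(1/0.5) ≈ 25.0000
y* = (k*)^α = 25.0000^0.5 ≈ 5.0000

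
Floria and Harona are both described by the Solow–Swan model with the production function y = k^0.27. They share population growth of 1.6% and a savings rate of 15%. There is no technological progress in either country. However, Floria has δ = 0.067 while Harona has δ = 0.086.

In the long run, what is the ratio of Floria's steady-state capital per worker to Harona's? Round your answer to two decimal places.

Steady-state k* = [s/(n + δ)]^(1/(1−α)), so the ratio is [ (s_F/(n + δ)_F) / (s_H/(n + δ)_H) ]^1.3699.
s_F/(n + δ)_F = 0.15/0.083 = 1.8072; s_H/(n + δ)_H = 0.15/0.102 = 1.4706.
Ratio = (1.8072/1.4706)^1.3699 = 1.2289^1.3699 ≈ 1.3263

k*_F / k*_H ≈ 1.33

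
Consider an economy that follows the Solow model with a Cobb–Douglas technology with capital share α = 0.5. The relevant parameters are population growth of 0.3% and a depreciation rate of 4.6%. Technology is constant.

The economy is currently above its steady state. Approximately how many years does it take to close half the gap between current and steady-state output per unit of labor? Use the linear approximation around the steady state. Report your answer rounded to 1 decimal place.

Near the steady state the convergence rate is λ = (1 − α)(n + δ).
λ = (1 − 0.5) × 0.049 = 0.5 × 0.049 = 0.0245
Half-life = ln 2 / λ = 0.6931 / 0.0245 ≈ 28.29 years

about 28.3 years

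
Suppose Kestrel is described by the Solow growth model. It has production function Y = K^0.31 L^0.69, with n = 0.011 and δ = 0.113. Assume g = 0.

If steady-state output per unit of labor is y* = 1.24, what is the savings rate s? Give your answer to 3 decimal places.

Steady state requires s·f(k) = (n + δ)·k, i.e. s·k^α = (n + δ)·k.
Since y* = [s/(n + δ)]^(α/(1−α)), we have s/(n + δ) = (y*)^((1−α)/α) = 1.24^2.2258 = 1.6141.
Therefore s = 1.6141 × (n + δ) = 1.6141 × 0.124 = 0.2001.

s ≈ 0.200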